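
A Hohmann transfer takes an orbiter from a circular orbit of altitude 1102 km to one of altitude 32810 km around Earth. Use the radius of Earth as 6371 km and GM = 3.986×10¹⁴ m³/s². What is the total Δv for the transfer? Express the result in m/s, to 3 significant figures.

Δv_total ≈ 3550 m/s

r₁ = 6371 + 1102 = 7473.0 km = 7.4730×10⁶ m.
r₂ = 6371 + 32810 = 39181 km = 3.9181×10⁷ m.
Transfer ellipse a_t = (r₁ + r₂)/2 = 2.333×10⁷ m.
At r₁: circular v_c1 = √(μ/r₁) = 7303 m/s; transfer-perigee v_p = √[μ(2/r₁ − 1/a_t)] = 9465 m/s.
Δv₁ = v_p − v_c1 = 2162 m/s.
At r₂: circular v_c2 = √(μ/r₂) = 3190 m/s; transfer-apogee v_a = √[μ(2/r₂ − 1/a_t)] = 1805 m/s.
Δv₂ = v_c2 − v_a = 1384 m/s.
Total Δv = Δv₁ + Δv₂ = 3546 m/s.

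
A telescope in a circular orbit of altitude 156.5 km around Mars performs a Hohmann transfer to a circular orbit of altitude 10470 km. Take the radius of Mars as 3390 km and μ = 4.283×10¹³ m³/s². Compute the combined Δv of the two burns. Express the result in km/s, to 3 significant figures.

Δv_total ≈ 1.55 km/s

r₁ = 3390 + 156.5 = 3546.5 km = 3.5465×10⁶ m.
r₂ = 3390 + 10470 = 13860 km = 1.3860×10⁷ m.
Transfer ellipse a_t = (r₁ + r₂)/2 = 8.703×10⁶ m.
At r₁: circular v_c1 = √(μ/r₁) = 3475 m/s; transfer-periapsis v_p = √[μ(2/r₁ − 1/a_t)] = 4385 m/s.
Δv₁ = v_p − v_c1 = 910.3 m/s.
At r₂: circular v_c2 = √(μ/r₂) = 1758 m/s; transfer-apoapsis v_a = √[μ(2/r₂ − 1/a_t)] = 1122 m/s.
Δv₂ = v_c2 − v_a = 635.7 m/s.
Total Δv = Δv₁ + Δv₂ = 1546 m/s = 1.546 km/s.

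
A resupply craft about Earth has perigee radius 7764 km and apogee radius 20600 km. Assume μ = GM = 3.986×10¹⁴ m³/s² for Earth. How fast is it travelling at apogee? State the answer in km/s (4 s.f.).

v ≈ 3.255 km/s

Semi-major axis a = (r_p + r_a)/2 = 14182 km = 1.418×10⁷ m.
Vis-viva: v² = μ(2/r − 1/a) = 3.986×10¹⁴ × (9.709×10⁻⁸ − 7.051×10⁻⁸) = 1.059×10⁷ m²/s².
v = 3255 m/s = 3.255 km/s.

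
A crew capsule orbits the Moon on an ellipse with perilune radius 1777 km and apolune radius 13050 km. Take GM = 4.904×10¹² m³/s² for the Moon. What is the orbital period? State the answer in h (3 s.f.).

T ≈ 15.9 h

Semi-major axis a = (r_p + r_a)/2 = (1777.0 + 13050)/2 = 7413.5 km = 7.414×10⁶ m.
By Kepler's third law T = 2π√(a³/μ) = 2π × 9.115×10³ = 5.727×10⁴ s.
= 15.91 h.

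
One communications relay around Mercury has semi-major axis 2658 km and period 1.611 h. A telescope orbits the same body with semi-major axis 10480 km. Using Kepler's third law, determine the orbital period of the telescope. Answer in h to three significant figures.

Kepler's third law: T² ∝ a³, so T₂ = T₁ (a₂/a₁)^(3/2).
a₂/a₁ = 3.943, (a₂/a₁)^(3/2) = 7.829.
T₂ = 1.611 × 7.829 = 12.61 h.

T₂ ≈ 12.6 h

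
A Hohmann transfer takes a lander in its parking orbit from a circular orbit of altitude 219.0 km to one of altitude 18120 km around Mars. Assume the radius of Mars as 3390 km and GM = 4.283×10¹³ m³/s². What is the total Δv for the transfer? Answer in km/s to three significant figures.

Δv_total ≈ 1.72 km/s

r₁ = 3390 + 219.0 = 3609.0 km = 3.6090×10⁶ m.
r₂ = 3390 + 18120 = 21510 km = 2.1510×10⁷ m.
Transfer ellipse a_t = (r₁ + r₂)/2 = 1.256×10⁷ m.
At r₁: circular v_c1 = √(μ/r₁) = 3445 m/s; transfer-periapsis v_p = √[μ(2/r₁ − 1/a_t)] = 4508 m/s.
Δv₁ = v_p − v_c1 = 1063 m/s.
At r₂: circular v_c2 = √(μ/r₂) = 1411 m/s; transfer-apoapsis v_a = √[μ(2/r₂ − 1/a_t)] = 756.4 m/s.
Δv₂ = v_c2 − v_a = 654.7 m/s.
Total Δv = Δv₁ + Δv₂ = 1718 m/s = 1.718 km/s.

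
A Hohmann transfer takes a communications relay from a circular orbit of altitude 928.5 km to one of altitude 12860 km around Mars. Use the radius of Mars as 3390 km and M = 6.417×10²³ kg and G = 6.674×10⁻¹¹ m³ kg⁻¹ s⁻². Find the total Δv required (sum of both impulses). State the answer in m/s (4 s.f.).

μ = GM = 6.674×10⁻¹¹ × 6.417×10²³ = 4.283×10¹³ m³/s².
r₁ = 3390 + 928.5 = 4318.5 km = 4.3185×10⁶ m.
r₂ = 3390 + 12860 = 16250 km = 1.6250×10⁷ m.
Transfer ellipse a_t = (r₁ + r₂)/2 = 1.028×10⁷ m.
At r₁: circular v_c1 = √(μ/r₁) = 3149 m/s; transfer-periapsis v_p = √[μ(2/r₁ − 1/a_t)] = 3959 m/s.
Δv₁ = v_p − v_c1 = 809.4 m/s.
At r₂: circular v_c2 = √(μ/r₂) = 1623 m/s; transfer-apoapsis v_a = √[μ(2/r₂ − 1/a_t)] = 1052 m/s.
Δv₂ = v_c2 − v_a = 571.4 m/s.
Total Δv = Δv₁ + Δv₂ = 1381 m/s.

Δv_total ≈ 1381 m/s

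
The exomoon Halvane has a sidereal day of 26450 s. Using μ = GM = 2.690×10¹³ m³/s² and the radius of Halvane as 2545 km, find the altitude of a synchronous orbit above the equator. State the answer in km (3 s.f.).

h_sync ≈ 5270 km

A synchronous orbit has period T, so by Kepler's third law a = (μT²/4π²)^(1/3).
μT²/4π² = 2.690×10¹³ × (2.645×10⁴)² / 39.48 = 4.767×10²⁰ m³.
a = 7.812×10⁶ m = 7811.7 km.
Altitude h = a − R = 7811.7 − 2545 = 5266.7 km.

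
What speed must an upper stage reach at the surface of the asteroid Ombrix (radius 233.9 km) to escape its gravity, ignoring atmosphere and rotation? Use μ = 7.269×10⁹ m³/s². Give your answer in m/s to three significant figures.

v_esc ≈ 249 m/s

r = R = 2.339×10⁵ m.
Escape speed v_esc = √(2μ/r) = √(2 × 7.269×10⁹ / 2.339×10⁵) = √(6.215×10⁴) = 249.3 m/s.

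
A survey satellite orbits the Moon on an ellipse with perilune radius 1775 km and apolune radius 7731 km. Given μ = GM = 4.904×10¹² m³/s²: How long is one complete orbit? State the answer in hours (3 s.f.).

T ≈ 8.17 hours

Semi-major axis a = (r_p + r_a)/2 = (1775.0 + 7731.0)/2 = 4753.0 km = 4.753×10⁶ m.
By Kepler's third law T = 2π√(a³/μ) = 2π × 4.679×10³ = 2.940×10⁴ s.
= 8.167 hours.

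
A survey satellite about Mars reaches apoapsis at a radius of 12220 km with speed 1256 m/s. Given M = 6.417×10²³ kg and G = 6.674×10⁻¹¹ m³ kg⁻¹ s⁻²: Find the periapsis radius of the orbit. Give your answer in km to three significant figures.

periapsis radius ≈ 3550 km

μ = GM = 6.674×10⁻¹¹ × 6.417×10²³ = 4.283×10¹³ m³/s².
r_a = 1.222×10⁷ m.
Specific energy ε = v²/2 − μ/r = -2.716×10⁶ J/kg, so a = −μ/(2ε) = 7.885×10⁶ m.
The apsides satisfy r_p + r_a = 2a, so the periapsis radius is 2a − r_a = 3.549×10⁶ m = 3549.0 km.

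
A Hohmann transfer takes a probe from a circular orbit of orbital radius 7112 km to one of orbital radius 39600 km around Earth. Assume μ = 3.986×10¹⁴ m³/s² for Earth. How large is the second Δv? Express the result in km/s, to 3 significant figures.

r₁ = 7112 km = 7.112×10⁶ m.
r₂ = 39600 km = 3.960×10⁷ m.
Transfer ellipse a_t = (r₁ + r₂)/2 = 2.336×10⁷ m.
At r₁: circular v_c1 = √(μ/r₁) = 7486 m/s; transfer-perigee v_p = √[μ(2/r₁ − 1/a_t)] = 9748 m/s.
At r₂: circular v_c2 = √(μ/r₂) = 3173 m/s; transfer-apogee v_a = √[μ(2/r₂ − 1/a_t)] = 1751 m/s.
Δv₂ = v_c2 − v_a = 1422 m/s.
= 1.422 km/s.

Δv ≈ 1.42 km/s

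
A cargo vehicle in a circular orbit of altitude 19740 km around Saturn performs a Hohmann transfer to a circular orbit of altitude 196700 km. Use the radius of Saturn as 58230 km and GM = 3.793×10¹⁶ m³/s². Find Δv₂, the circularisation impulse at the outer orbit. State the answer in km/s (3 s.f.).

Δv ≈ 3.85 km/s

r₁ = 58230 + 19740 = 77970 km = 7.7970×10⁷ m.
r₂ = 58230 + 196700 = 254930 km = 2.5493×10⁸ m.
Transfer ellipse a_t = (r₁ + r₂)/2 = 1.664×10⁸ m.
At r₁: circular v_c1 = √(μ/r₁) = 22060 m/s; transfer-perikrone v_p = √[μ(2/r₁ − 1/a_t)] = 27300 m/s.
At r₂: circular v_c2 = √(μ/r₂) = 12200 m/s; transfer-apokrone v_a = √[μ(2/r₂ − 1/a_t)] = 8348 m/s.
Δv₂ = v_c2 − v_a = 3849 m/s.
= 3.849 km/s.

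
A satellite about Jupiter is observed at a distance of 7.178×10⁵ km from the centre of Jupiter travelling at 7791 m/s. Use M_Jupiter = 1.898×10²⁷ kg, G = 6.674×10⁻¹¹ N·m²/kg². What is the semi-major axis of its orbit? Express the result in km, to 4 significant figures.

a ≈ 4.334×10⁵ km

μ = GM = 6.674×10⁻¹¹ × 1.898×10²⁷ = 1.267×10¹⁷ m³/s².
r = 7.178×10⁸ m.
Specific orbital energy ε = v²/2 − μ/r = (7791)²/2 − 1.267×10¹⁷/7.178×10⁸ = -1.461×10⁸ J/kg.
Since ε = −μ/(2a), a = −μ/(2ε) = 4.334×10⁸ m = 4.3344×10⁵ km.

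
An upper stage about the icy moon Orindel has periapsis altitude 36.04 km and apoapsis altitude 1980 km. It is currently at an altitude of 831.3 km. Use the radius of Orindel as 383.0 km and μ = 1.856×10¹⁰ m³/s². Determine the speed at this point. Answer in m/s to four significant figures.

v ≈ 131.2 m/s

r_p = 383.0 + 36.04 = 419.04 km = 4.1904×10⁵ m.
r_a = 383.0 + 1980 = 2363.0 km = 2.3630×10⁶ m.
r = 383.0 + 831.3 = 1214.3 km = 1.214×10⁶ m.
Semi-major axis a = (r_p + r_a)/2 = 1391.0 km = 1.391×10⁶ m.
Vis-viva: v² = μ(2/r − 1/a) = 1.856×10¹⁰ × (1.647×10⁻⁶ − 7.189×10⁻⁷) = 1.723×10⁴ m²/s².
v = 131.2 m/s.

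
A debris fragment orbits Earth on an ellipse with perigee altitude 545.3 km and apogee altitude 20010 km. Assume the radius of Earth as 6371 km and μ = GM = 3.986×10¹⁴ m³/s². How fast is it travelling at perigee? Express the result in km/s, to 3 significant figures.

r_p = 6371 + 545.3 = 6916.3 km = 6.9163×10⁶ m.
r_a = 6371 + 20010 = 26381 km = 2.6381×10⁷ m.
Semi-major axis a = (r_p + r_a)/2 = 16649 km = 1.665×10⁷ m.
Vis-viva: v² = μ(2/r − 1/a) = 3.986×10¹⁴ × (2.892×10⁻⁷ − 6.006×10⁻⁸) = 9.132×10⁷ m²/s².
v = 9556 m/s = 9.556 km/s.

v ≈ 9.56 km/s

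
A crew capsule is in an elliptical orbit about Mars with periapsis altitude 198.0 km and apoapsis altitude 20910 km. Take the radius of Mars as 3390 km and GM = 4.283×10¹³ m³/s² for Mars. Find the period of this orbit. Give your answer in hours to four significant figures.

T ≈ 13.89 hours

r_p = 3390 + 198.0 = 3588.0 km = 3.5880×10⁶ m.
r_a = 3390 + 20910 = 24300 km = 2.4300×10⁷ m.
Semi-major axis a = (r_p + r_a)/2 = (3588.0 + 24300)/2 = 13944 km = 1.394×10⁷ m.
By Kepler's third law T = 2π√(a³/μ) = 2π × 7.956×10³ = 4.999×10⁴ s.
= 13.89 hours.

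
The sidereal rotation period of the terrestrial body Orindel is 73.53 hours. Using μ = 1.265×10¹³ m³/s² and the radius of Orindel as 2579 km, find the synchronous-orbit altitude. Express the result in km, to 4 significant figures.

T = 73.53 hours = 2.647×10⁵ s.
A synchronous orbit has period T, so by Kepler's third law a = (μT²/4π²)^(1/3).
μT²/4π² = 1.265×10¹³ × (2.647×10⁵)² / 39.48 = 2.245×10²² m³.
a = 2.821×10⁷ m = 28211 km.
Altitude h = a − R = 28211 − 2579 = 25632 km.

h_sync ≈ 25630 km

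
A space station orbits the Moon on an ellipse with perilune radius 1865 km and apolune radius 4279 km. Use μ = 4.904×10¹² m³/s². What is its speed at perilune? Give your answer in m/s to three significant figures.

v ≈ 1910 m/s

Semi-major axis a = (r_p + r_a)/2 = 3072.0 km = 3.072×10⁶ m.
Vis-viva: v² = μ(2/r − 1/a) = 4.904×10¹² × (1.072×10⁻⁶ − 3.255×10⁻⁷) = 3.663×10⁶ m²/s².
v = 1914 m/s.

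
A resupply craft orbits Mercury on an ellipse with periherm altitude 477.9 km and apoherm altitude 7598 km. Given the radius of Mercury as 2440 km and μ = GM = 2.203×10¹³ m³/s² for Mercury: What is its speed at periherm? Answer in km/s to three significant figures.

v ≈ 3.42 km/s

r_p = 2440 + 477.9 = 2917.9 km = 2.9179×10⁶ m.
r_a = 2440 + 7598 = 10038 km = 1.0038×10⁷ m.
Semi-major axis a = (r_p + r_a)/2 = 6477.9 km = 6.478×10⁶ m.
Vis-viva: v² = μ(2/r − 1/a) = 2.203×10¹³ × (6.854×10⁻⁷ − 1.544×10⁻⁷) = 1.170×10⁷ m²/s².
v = 3420 m/s = 3.420 km/s.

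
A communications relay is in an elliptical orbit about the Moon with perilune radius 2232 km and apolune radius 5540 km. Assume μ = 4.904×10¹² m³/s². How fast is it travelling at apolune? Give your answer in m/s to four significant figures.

Semi-major axis a = (r_p + r_a)/2 = 3886.0 km = 3.886×10⁶ m.
Vis-viva: v² = μ(2/r − 1/a) = 4.904×10¹² × (3.610×10⁻⁷ − 2.573×10⁻⁷) = 5.084×10⁵ m²/s².
v = 713.0 m/s.

v ≈ 713.0 m/s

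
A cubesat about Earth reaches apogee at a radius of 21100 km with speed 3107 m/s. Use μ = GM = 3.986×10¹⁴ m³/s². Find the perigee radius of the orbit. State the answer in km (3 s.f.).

perigee radius ≈ 7240 km

r_a = 2.110×10⁷ m.
Specific energy ε = v²/2 − μ/r = -1.406×10⁷ J/kg, so a = −μ/(2ε) = 1.417×10⁷ m.
The apsides satisfy r_p + r_a = 2a, so the perigee radius is 2a − r_a = 7.241×10⁶ m = 7241.3 km.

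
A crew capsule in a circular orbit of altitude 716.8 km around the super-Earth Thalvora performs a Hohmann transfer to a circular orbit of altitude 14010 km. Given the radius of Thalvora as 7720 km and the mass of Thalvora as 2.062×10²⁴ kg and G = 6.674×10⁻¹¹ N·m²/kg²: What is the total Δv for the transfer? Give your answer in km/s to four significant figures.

Δv_total ≈ 1.443 km/s

μ = GM = 6.674×10⁻¹¹ × 2.062×10²⁴ = 1.376×10¹⁴ m³/s².
r₁ = 7720 + 716.8 = 8436.8 km = 8.4368×10⁶ m.
r₂ = 7720 + 14010 = 21730 km = 2.1730×10⁷ m.
Transfer ellipse a_t = (r₁ + r₂)/2 = 1.508×10⁷ m.
At r₁: circular v_c1 = √(μ/r₁) = 4039 m/s; transfer-periapsis v_p = √[μ(2/r₁ − 1/a_t)] = 4848 m/s.
Δv₁ = v_p − v_c1 = 808.9 m/s.
At r₂: circular v_c2 = √(μ/r₂) = 2517 m/s; transfer-apoapsis v_a = √[μ(2/r₂ − 1/a_t)] = 1882 m/s.
Δv₂ = v_c2 − v_a = 634.4 m/s.
Total Δv = Δv₁ + Δv₂ = 1443 m/s = 1.443 km/s.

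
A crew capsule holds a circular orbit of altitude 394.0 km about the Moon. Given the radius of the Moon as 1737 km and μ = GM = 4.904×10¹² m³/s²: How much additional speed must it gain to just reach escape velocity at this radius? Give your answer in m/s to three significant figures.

r = 1737 + 394.0 = 2131.0 km = 2.1310×10⁶ m.
Circular speed v_c = √(μ/r) = 1517 m/s.
Escape speed v_esc = √(2μ/r) = √2 × v_c = 2145 m/s.
Δv = v_esc − v_c = 628.4 m/s.

Δv ≈ 628 m/s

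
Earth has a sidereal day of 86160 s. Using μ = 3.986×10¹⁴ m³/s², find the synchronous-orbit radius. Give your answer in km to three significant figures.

A synchronous orbit has period T, so by Kepler's third law a = (μT²/4π²)^(1/3).
μT²/4π² = 3.986×10¹⁴ × (8.616×10⁴)² / 39.48 = 7.495×10²² m³.
a = 4.216×10⁷ m = 42163 km.

r_sync ≈ 42200 km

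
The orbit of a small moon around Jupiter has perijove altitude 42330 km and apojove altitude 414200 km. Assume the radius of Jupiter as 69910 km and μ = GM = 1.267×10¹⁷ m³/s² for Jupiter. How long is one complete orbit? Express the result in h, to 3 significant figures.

r_p = 69910 + 42330 = 112240 km = 1.1224×10⁸ m.
r_a = 69910 + 414200 = 484110 km = 4.8411×10⁸ m.
Semi-major axis a = (r_p + r_a)/2 = (1.1224×10⁵ + 4.8411×10⁵)/2 = 2.9818×10⁵ km = 2.982×10⁸ m.
By Kepler's third law T = 2π√(a³/μ) = 2π × 1.447×10⁴ = 9.089×10⁴ s.
= 25.25 h.

T ≈ 25.2 h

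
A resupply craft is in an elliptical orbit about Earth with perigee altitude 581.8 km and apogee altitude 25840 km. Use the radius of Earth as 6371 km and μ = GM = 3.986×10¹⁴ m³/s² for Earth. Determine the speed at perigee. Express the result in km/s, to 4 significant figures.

v ≈ 9.711 km/s

r_p = 6371 + 581.8 = 6952.8 km = 6.9528×10⁶ m.
r_a = 6371 + 25840 = 32211 km = 3.2211×10⁷ m.
Semi-major axis a = (r_p + r_a)/2 = 19582 km = 1.958×10⁷ m.
Vis-viva: v² = μ(2/r − 1/a) = 3.986×10¹⁴ × (2.877×10⁻⁷ − 5.107×10⁻⁸) = 9.430×10⁷ m²/s².
v = 9711 m/s = 9.711 km/s.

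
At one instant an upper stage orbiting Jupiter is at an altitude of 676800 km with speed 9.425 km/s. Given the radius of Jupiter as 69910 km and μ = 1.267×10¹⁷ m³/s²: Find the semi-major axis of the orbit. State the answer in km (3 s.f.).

r = 69910 + 676800 = 7.4671×10⁵ km = 7.467×10⁸ m.
Vis-viva rearranged: 1/a = 2/r − v²/μ = 2.678×10⁻⁹ − 7.011×10⁻¹⁰ = 1.977×10⁻⁹ m⁻¹.
a = 5.057×10⁸ m = 5.0574×10⁵ km.

a ≈ 5.06×10⁵ km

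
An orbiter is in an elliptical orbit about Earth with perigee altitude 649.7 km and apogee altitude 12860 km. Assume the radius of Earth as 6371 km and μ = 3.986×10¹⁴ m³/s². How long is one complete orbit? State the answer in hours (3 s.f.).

r_p = 6371 + 649.7 = 7020.7 km = 7.0207×10⁶ m.
r_a = 6371 + 12860 = 19231 km = 1.9231×10⁷ m.
Semi-major axis a = (r_p + r_a)/2 = (7020.7 + 19231)/2 = 13126 km = 1.313×10⁷ m.
By Kepler's third law T = 2π√(a³/μ) = 2π × 2.382×10³ = 1.497×10⁴ s.
= 4.157 hours.

T ≈ 4.16 hours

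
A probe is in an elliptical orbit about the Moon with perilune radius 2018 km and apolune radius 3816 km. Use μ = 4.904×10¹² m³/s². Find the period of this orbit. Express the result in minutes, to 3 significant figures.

T ≈ 236 minutes

Semi-major axis a = (r_p + r_a)/2 = (2018.0 + 3816.0)/2 = 2917.0 km = 2.917×10⁶ m.
By Kepler's third law T = 2π√(a³/μ) = 2π × 2.250×10³ = 1.414×10⁴ s.
= 235.6 minutes.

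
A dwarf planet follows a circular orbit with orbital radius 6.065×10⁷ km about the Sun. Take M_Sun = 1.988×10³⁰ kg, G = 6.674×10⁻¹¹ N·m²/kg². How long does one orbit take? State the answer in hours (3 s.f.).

μ = GM = 6.674×10⁻¹¹ × 1.988×10³⁰ = 1.327×10²⁰ m³/s².
r = 6.065×10⁷ km = 6.065×10¹⁰ m.
Kepler's third law: T = 2π√(r³/μ) = 2π√((6.065×10¹⁰)³ / 1.327×10²⁰).
r³/μ = 1.681×10¹² s², so T = 2π × 1.297×10⁶ = 8.148×10⁶ s.
Converting: 8.148×10⁶ s ÷ 3600 = 2263 hours.

T ≈ 2260 hours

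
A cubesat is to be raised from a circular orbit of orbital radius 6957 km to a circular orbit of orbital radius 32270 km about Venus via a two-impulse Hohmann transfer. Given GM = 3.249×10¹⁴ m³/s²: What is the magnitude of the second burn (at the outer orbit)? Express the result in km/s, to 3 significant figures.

Δv ≈ 1.28 km/s

r₁ = 6957 km = 6.957×10⁶ m.
r₂ = 32270 km = 3.227×10⁷ m.
Transfer ellipse a_t = (r₁ + r₂)/2 = 1.961×10⁷ m.
At r₁: circular v_c1 = √(μ/r₁) = 6834 m/s; transfer-periapsis v_p = √[μ(2/r₁ − 1/a_t)] = 8766 m/s.
At r₂: circular v_c2 = √(μ/r₂) = 3173 m/s; transfer-apoapsis v_a = √[μ(2/r₂ − 1/a_t)] = 1890 m/s.
Δv₂ = v_c2 − v_a = 1283 m/s.
= 1.283 km/s.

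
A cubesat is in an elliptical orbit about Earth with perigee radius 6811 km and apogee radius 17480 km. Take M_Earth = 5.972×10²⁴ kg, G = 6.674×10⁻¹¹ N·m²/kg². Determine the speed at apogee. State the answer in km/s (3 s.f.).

v ≈ 3.58 km/s

μ = GM = 6.674×10⁻¹¹ × 5.972×10²⁴ = 3.986×10¹⁴ m³/s².
Semi-major axis a = (r_p + r_a)/2 = 12146 km = 1.215×10⁷ m.
Vis-viva: v² = μ(2/r − 1/a) = 3.986×10¹⁴ × (1.144×10⁻⁷ − 8.234×10⁻⁸) = 1.279×10⁷ m²/s².
v = 3576 m/s = 3.576 km/s.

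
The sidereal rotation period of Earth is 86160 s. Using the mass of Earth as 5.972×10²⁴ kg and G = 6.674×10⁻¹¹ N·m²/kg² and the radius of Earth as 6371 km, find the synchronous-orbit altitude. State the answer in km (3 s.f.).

μ = GM = 6.674×10⁻¹¹ × 5.972×10²⁴ = 3.986×10¹⁴ m³/s².
A synchronous orbit has period T, so by Kepler's third law a = (μT²/4π²)^(1/3).
μT²/4π² = 3.986×10¹⁴ × (8.616×10⁴)² / 39.48 = 7.495×10²² m³.
a = 4.216×10⁷ m = 42162 km.
Altitude h = a − R = 42162 − 6371 = 35791 km.

h_sync ≈ 35800 km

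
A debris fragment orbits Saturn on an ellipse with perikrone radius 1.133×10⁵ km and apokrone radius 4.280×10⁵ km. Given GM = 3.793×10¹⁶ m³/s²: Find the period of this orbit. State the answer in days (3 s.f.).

Semi-major axis a = (r_p + r_a)/2 = (1.1330×10⁵ + 4.2800×10⁵)/2 = 2.7065×10⁵ km = 2.706×10⁸ m.
By Kepler's third law T = 2π√(a³/μ) = 2π × 2.286×10⁴ = 1.436×10⁵ s.
= 1.663 days.

T ≈ 1.66 days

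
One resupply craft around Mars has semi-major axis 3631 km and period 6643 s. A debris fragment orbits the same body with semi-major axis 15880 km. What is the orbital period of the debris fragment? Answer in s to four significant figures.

Kepler's third law: T² ∝ a³, so T₂ = T₁ (a₂/a₁)^(3/2).
a₂/a₁ = 4.373, (a₂/a₁)^(3/2) = 9.146.
T₂ = 6643 × 9.146 = 60760 s.

T₂ ≈ 60760 s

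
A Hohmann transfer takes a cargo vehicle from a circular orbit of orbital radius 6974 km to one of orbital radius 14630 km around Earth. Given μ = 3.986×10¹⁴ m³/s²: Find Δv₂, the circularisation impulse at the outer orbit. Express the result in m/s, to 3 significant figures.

Δv ≈ 1030 m/s

r₁ = 6974 km = 6.974×10⁶ m.
r₂ = 14630 km = 1.463×10⁷ m.
Transfer ellipse a_t = (r₁ + r₂)/2 = 1.080×10⁷ m.
At r₁: circular v_c1 = √(μ/r₁) = 7560 m/s; transfer-perigee v_p = √[μ(2/r₁ − 1/a_t)] = 8798 m/s.
At r₂: circular v_c2 = √(μ/r₂) = 5220 m/s; transfer-apogee v_a = √[μ(2/r₂ − 1/a_t)] = 4194 m/s.
Δv₂ = v_c2 − v_a = 1026 m/s.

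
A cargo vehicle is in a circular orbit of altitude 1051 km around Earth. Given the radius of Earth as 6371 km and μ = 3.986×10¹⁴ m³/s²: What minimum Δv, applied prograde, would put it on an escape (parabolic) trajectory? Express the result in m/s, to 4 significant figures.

Δv ≈ 3036 m/s

r = 6371 + 1051 = 7422.0 km = 7.4220×10⁶ m.
Circular speed v_c = √(μ/r) = 7328 m/s.
Escape speed v_esc = √(2μ/r) = √2 × v_c = 10360 m/s.
Δv = v_esc − v_c = 3036 m/s.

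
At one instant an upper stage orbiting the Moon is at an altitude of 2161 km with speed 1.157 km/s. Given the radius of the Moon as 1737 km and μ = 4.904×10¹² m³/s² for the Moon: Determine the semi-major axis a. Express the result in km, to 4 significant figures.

a ≈ 4165 km

r = 1737 + 2161 = 3898.0 km = 3.898×10⁶ m.
Vis-viva rearranged: 1/a = 2/r − v²/μ = 5.131×10⁻⁷ − 2.730×10⁻⁷ = 2.401×10⁻⁷ m⁻¹.
a = 4.165×10⁶ m = 4164.7 km.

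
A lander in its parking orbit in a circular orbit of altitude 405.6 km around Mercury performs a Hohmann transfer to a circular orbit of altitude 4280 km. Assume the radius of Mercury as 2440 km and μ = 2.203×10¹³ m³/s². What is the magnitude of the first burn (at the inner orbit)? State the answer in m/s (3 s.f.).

Δv ≈ 516 m/s

r₁ = 2440 + 405.6 = 2845.6 km = 2.8456×10⁶ m.
r₂ = 2440 + 4280 = 6720.0 km = 6.7200×10⁶ m.
Transfer ellipse a_t = (r₁ + r₂)/2 = 4.783×10⁶ m.
At r₁: circular v_c1 = √(μ/r₁) = 2782 m/s; transfer-periherm v_p = √[μ(2/r₁ − 1/a_t)] = 3298 m/s.
Δv₁ = v_p − v_c1 = 515.7 m/s.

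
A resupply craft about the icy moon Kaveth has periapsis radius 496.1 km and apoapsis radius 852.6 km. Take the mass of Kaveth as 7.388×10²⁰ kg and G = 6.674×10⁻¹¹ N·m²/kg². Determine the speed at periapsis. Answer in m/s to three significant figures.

v ≈ 354 m/s

μ = GM = 6.674×10⁻¹¹ × 7.388×10²⁰ = 4.931×10¹⁰ m³/s².
Semi-major axis a = (r_p + r_a)/2 = 674.35 km = 6.744×10⁵ m.
Vis-viva: v² = μ(2/r − 1/a) = 4.931×10¹⁰ × (4.031×10⁻⁶ − 1.483×10⁻⁶) = 1.257×10⁵ m²/s².
v = 354.5 m/s.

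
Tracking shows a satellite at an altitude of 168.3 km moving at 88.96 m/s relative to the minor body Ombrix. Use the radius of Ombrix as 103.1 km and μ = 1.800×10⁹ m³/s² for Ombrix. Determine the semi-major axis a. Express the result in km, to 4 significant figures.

r = 103.1 + 168.3 = 271.40 km = 2.714×10⁵ m.
Specific orbital energy ε = v²/2 − μ/r = (88.96)²/2 − 1.800×10⁹/2.714×10⁵ = -2.675×10³ J/kg.
Since ε = −μ/(2a), a = −μ/(2ε) = 3.364×10⁵ m = 336.41 km.

a ≈ 336.4 km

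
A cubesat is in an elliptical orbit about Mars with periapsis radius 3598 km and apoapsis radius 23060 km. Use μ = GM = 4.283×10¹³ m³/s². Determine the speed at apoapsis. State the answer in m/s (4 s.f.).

Semi-major axis a = (r_p + r_a)/2 = 13329 km = 1.333×10⁷ m.
Vis-viva: v² = μ(2/r − 1/a) = 4.283×10¹³ × (8.673×10⁻⁸ − 7.502×10⁻⁸) = 5.014×10⁵ m²/s².
v = 708.1 m/s.

v ≈ 708.1 m/s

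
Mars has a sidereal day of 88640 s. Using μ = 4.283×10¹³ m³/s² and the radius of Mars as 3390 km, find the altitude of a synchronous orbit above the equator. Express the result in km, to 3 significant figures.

A synchronous orbit has period T, so by Kepler's third law a = (μT²/4π²)^(1/3).
μT²/4π² = 4.283×10¹³ × (8.864×10⁴)² / 39.48 = 8.524×10²¹ m³.
a = 2.043×10⁷ m = 20428 km.
Altitude h = a − R = 20428 − 3390 = 17038 km.

h_sync ≈ 17000 km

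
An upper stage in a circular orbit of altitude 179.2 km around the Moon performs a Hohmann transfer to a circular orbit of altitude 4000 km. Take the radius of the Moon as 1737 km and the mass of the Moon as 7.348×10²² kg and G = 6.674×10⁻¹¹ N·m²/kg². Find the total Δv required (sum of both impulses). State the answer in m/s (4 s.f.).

μ = GM = 6.674×10⁻¹¹ × 7.348×10²² = 4.904×10¹² m³/s².
r₁ = 1737 + 179.2 = 1916.2 km = 1.9162×10⁶ m.
r₂ = 1737 + 4000 = 5737.0 km = 5.7370×10⁶ m.
Transfer ellipse a_t = (r₁ + r₂)/2 = 3.827×10⁶ m.
At r₁: circular v_c1 = √(μ/r₁) = 1600 m/s; transfer-perilune v_p = √[μ(2/r₁ − 1/a_t)] = 1959 m/s.
Δv₁ = v_p − v_c1 = 359.0 m/s.
At r₂: circular v_c2 = √(μ/r₂) = 924.6 m/s; transfer-apolune v_a = √[μ(2/r₂ − 1/a_t)] = 654.3 m/s.
Δv₂ = v_c2 − v_a = 270.3 m/s.
Total Δv = Δv₁ + Δv₂ = 629.3 m/s.

Δv_total ≈ 629.3 m/s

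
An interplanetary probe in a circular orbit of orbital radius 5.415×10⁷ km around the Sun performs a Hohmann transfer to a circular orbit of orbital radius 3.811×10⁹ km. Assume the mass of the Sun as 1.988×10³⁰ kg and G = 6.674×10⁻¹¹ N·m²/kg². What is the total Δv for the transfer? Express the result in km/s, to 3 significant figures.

Δv_total ≈ 24.9 km/s

μ = GM = 6.674×10⁻¹¹ × 1.988×10³⁰ = 1.327×10²⁰ m³/s².
r₁ = 5.415×10⁷ km = 5.415×10¹⁰ m.
r₂ = 3.811×10⁹ km = 3.811×10¹² m.
Transfer ellipse a_t = (r₁ + r₂)/2 = 1.933×10¹² m.
At r₁: circular v_c1 = √(μ/r₁) = 49500 m/s; transfer-perihelion v_p = √[μ(2/r₁ − 1/a_t)] = 69510 m/s.
Δv₁ = v_p − v_c1 = 20010 m/s.
At r₂: circular v_c2 = √(μ/r₂) = 5900 m/s; transfer-aphelion v_a = √[μ(2/r₂ − 1/a_t)] = 987.7 m/s.
Δv₂ = v_c2 − v_a = 4913 m/s.
Total Δv = Δv₁ + Δv₂ = 24920 m/s = 24.92 km/s.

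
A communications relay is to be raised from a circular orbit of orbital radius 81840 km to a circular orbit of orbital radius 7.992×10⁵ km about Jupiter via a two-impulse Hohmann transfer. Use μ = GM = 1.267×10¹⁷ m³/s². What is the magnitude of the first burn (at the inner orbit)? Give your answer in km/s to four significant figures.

Δv ≈ 13.65 km/s

r₁ = 81840 km = 8.184×10⁷ m.
r₂ = 7.992×10⁵ km = 7.992×10⁸ m.
Transfer ellipse a_t = (r₁ + r₂)/2 = 4.405×10⁸ m.
At r₁: circular v_c1 = √(μ/r₁) = 39350 m/s; transfer-perijove v_p = √[μ(2/r₁ − 1/a_t)] = 53000 m/s.
Δv₁ = v_p − v_c1 = 13650 m/s.
= 13.65 km/s.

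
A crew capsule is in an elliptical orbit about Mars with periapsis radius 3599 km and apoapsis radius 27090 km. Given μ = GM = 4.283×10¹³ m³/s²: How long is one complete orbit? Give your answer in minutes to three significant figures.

T ≈ 962 minutes

Semi-major axis a = (r_p + r_a)/2 = (3599.0 + 27090)/2 = 15344 km = 1.534×10⁷ m.
By Kepler's third law T = 2π√(a³/μ) = 2π × 9.184×10³ = 5.771×10⁴ s.
= 961.8 minutes.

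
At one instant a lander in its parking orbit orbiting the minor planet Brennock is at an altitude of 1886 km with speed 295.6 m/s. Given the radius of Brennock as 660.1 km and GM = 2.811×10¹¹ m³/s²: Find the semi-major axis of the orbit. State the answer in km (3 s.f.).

a ≈ 2110 km

r = 660.1 + 1886 = 2546.1 km = 2.546×10⁶ m.
Vis-viva rearranged: 1/a = 2/r − v²/μ = 7.855×10⁻⁷ − 3.108×10⁻⁷ = 4.747×10⁻⁷ m⁻¹.
a = 2.107×10⁶ m = 2106.7 km.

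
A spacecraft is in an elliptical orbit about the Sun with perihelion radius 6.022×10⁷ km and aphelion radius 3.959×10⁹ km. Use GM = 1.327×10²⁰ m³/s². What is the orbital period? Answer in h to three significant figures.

Semi-major axis a = (r_p + r_a)/2 = (6.0220×10⁷ + 3.9590×10⁹)/2 = 2.0096×10⁹ km = 2.010×10¹² m.
By Kepler's third law T = 2π√(a³/μ) = 2π × 2.473×10⁸ = 1.554×10⁹ s.
= 4.316×10⁵ h.

T ≈ 432000 h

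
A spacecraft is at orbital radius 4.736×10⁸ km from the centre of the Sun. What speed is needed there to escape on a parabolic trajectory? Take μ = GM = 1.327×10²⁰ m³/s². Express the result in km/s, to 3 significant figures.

r = 4.736×10⁸ km = 4.736×10¹¹ m.
Escape speed v_esc = √(2μ/r) = √(2 × 1.327×10²⁰ / 4.736×10¹¹) = √(5.604×10⁸) = 23670 m/s.
= 23.67 km/s.

v_esc ≈ 23.7 km/s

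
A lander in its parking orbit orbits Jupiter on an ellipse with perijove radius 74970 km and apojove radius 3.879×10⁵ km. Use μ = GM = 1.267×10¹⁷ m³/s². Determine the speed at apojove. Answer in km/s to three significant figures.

v ≈ 10.3 km/s

Semi-major axis a = (r_p + r_a)/2 = 2.3144×10⁵ km = 2.314×10⁸ m.
Vis-viva: v² = μ(2/r − 1/a) = 1.267×10¹⁷ × (5.156×10⁻⁹ − 4.321×10⁻⁹) = 1.058×10⁸ m²/s².
v = 10290 m/s = 10.29 km/s.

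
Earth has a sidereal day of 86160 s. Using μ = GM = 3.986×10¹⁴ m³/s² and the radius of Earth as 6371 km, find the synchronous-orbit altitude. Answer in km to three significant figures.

h_sync ≈ 35800 km

A synchronous orbit has period T, so by Kepler's third law a = (μT²/4π²)^(1/3).
μT²/4π² = 3.986×10¹⁴ × (8.616×10⁴)² / 39.48 = 7.495×10²² m³.
a = 4.216×10⁷ m = 42163 km.
Altitude h = a − R = 42163 − 6371 = 35792 km.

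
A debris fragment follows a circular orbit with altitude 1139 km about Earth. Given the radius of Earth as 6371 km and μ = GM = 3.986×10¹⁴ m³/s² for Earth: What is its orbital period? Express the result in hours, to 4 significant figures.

T ≈ 1.799 hours

r = 6371 + 1139 = 7510.0 km = 7.5100×10⁶ m.
Kepler's third law: T = 2π√(r³/μ) = 2π√((7.510×10⁶)³ / 3.986×10¹⁴).
r³/μ = 1.063×10⁶ s², so T = 2π × 1.031×10³ = 6.477×10³ s.
Converting: 6.477×10³ s ÷ 3600 = 1.799 hours.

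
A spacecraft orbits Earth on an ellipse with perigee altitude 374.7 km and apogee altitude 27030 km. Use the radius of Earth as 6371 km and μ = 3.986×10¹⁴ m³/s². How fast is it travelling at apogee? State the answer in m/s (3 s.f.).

v ≈ 2000 m/s

r_p = 6371 + 374.7 = 6745.7 km = 6.7457×10⁶ m.
r_a = 6371 + 27030 = 33401 km = 3.3401×10⁷ m.
Semi-major axis a = (r_p + r_a)/2 = 20073 km = 2.007×10⁷ m.
Vis-viva: v² = μ(2/r − 1/a) = 3.986×10¹⁴ × (5.988×10⁻⁸ − 4.982×10⁻⁸) = 4.010×10⁶ m²/s².
v = 2003 m/s.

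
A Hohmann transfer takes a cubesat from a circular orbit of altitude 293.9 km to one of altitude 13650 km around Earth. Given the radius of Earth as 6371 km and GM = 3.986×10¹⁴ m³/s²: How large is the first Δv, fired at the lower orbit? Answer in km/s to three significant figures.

Δv ≈ 1.74 km/s

r₁ = 6371 + 293.9 = 6664.9 km = 6.6649×10⁶ m.
r₂ = 6371 + 13650 = 20021 km = 2.0021×10⁷ m.
Transfer ellipse a_t = (r₁ + r₂)/2 = 1.334×10⁷ m.
At r₁: circular v_c1 = √(μ/r₁) = 7733 m/s; transfer-perigee v_p = √[μ(2/r₁ − 1/a_t)] = 9473 m/s.
Δv₁ = v_p − v_c1 = 1740 m/s.
= 1.740 km/s.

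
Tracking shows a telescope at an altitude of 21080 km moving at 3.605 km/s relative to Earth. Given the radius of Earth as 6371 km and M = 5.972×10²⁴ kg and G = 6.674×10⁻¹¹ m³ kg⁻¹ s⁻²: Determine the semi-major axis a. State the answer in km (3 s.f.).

a ≈ 24800 km

μ = GM = 6.674×10⁻¹¹ × 5.972×10²⁴ = 3.986×10¹⁴ m³/s².
r = 6371 + 21080 = 27451 km = 2.745×10⁷ m.
Vis-viva rearranged: 1/a = 2/r − v²/μ = 7.286×10⁻⁸ − 3.261×10⁻⁸ = 4.025×10⁻⁸ m⁻¹.
a = 2.484×10⁷ m = 24844 km.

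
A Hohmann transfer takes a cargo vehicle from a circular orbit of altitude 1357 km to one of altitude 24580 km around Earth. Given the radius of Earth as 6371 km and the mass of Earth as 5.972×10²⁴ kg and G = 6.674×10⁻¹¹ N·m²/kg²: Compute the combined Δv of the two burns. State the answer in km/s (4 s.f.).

Δv_total ≈ 3.224 km/s

μ = GM = 6.674×10⁻¹¹ × 5.972×10²⁴ = 3.986×10¹⁴ m³/s².
r₁ = 6371 + 1357 = 7728.0 km = 7.7280×10⁶ m.
r₂ = 6371 + 24580 = 30951 km = 3.0951×10⁷ m.
Transfer ellipse a_t = (r₁ + r₂)/2 = 1.934×10⁷ m.
At r₁: circular v_c1 = √(μ/r₁) = 7182 m/s; transfer-perigee v_p = √[μ(2/r₁ − 1/a_t)] = 9085 m/s.
Δv₁ = v_p − v_c1 = 1904 m/s.
At r₂: circular v_c2 = √(μ/r₂) = 3589 m/s; transfer-apogee v_a = √[μ(2/r₂ − 1/a_t)] = 2268 m/s.
Δv₂ = v_c2 − v_a = 1320 m/s.
Total Δv = Δv₁ + Δv₂ = 3224 m/s = 3.224 km/s.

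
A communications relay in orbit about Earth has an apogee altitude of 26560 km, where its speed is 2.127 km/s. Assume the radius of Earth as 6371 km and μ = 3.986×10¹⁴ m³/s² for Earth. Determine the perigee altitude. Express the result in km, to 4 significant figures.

perigee altitude ≈ 1198 km

r_a = 6371 + 26560 = 32931 km = 3.293×10⁷ m.
Specific energy ε = v²/2 − μ/r = -9.842×10⁶ J/kg, so a = −μ/(2ε) = 2.025×10⁷ m.
The apsides satisfy r_p + r_a = 2a, so the perigee radius is 2a − r_a = 7.569×10⁶ m = 7568.8 km.
Perigee altitude = 7568.8 − 6371 = 1197.8 km.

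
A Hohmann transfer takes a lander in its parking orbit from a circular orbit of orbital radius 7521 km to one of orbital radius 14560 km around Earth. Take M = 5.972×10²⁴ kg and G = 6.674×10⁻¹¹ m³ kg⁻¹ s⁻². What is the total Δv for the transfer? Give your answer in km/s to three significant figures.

μ = GM = 6.674×10⁻¹¹ × 5.972×10²⁴ = 3.986×10¹⁴ m³/s².
r₁ = 7521 km = 7.521×10⁶ m.
r₂ = 14560 km = 1.456×10⁷ m.
Transfer ellipse a_t = (r₁ + r₂)/2 = 1.104×10⁷ m.
At r₁: circular v_c1 = √(μ/r₁) = 7280 m/s; transfer-perigee v_p = √[μ(2/r₁ − 1/a_t)] = 8360 m/s.
Δv₁ = v_p − v_c1 = 1080 m/s.
At r₂: circular v_c2 = √(μ/r₂) = 5232 m/s; transfer-apogee v_a = √[μ(2/r₂ − 1/a_t)] = 4318 m/s.
Δv₂ = v_c2 − v_a = 913.7 m/s.
Total Δv = Δv₁ + Δv₂ = 1994 m/s = 1.994 km/s.

Δv_total ≈ 1.99 km/s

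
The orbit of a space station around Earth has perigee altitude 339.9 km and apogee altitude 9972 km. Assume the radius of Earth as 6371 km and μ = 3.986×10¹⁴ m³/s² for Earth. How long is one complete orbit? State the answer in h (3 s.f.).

T ≈ 3.42 h

r_p = 6371 + 339.9 = 6710.9 km = 6.7109×10⁶ m.
r_a = 6371 + 9972 = 16343 km = 1.6343×10⁷ m.
Semi-major axis a = (r_p + r_a)/2 = (6710.9 + 16343)/2 = 11527 km = 1.153×10⁷ m.
By Kepler's third law T = 2π√(a³/μ) = 2π × 1.960×10³ = 1.232×10⁴ s.
= 3.421 h.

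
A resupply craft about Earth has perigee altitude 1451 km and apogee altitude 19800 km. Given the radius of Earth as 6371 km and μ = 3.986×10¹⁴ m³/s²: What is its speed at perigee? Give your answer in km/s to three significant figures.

v ≈ 8.86 km/s

r_p = 6371 + 1451 = 7822.0 km = 7.8220×10⁶ m.
r_a = 6371 + 19800 = 26171 km = 2.6171×10⁷ m.
Semi-major axis a = (r_p + r_a)/2 = 16996 km = 1.700×10⁷ m.
Vis-viva: v² = μ(2/r − 1/a) = 3.986×10¹⁴ × (2.557×10⁻⁷ − 5.884×10⁻⁸) = 7.847×10⁷ m²/s².
v = 8858 m/s = 8.858 km/s.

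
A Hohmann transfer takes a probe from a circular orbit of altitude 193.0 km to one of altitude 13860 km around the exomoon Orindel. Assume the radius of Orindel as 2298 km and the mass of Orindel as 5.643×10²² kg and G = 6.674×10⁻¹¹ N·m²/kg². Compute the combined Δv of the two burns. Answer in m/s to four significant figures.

Δv_total ≈ 622.3 m/s

μ = GM = 6.674×10⁻¹¹ × 5.643×10²² = 3.766×10¹² m³/s².
r₁ = 2298 + 193.0 = 2491.0 km = 2.4910×10⁶ m.
r₂ = 2298 + 13860 = 16158 km = 1.6158×10⁷ m.
Transfer ellipse a_t = (r₁ + r₂)/2 = 9.324×10⁶ m.
At r₁: circular v_c1 = √(μ/r₁) = 1230 m/s; transfer-periapsis v_p = √[μ(2/r₁ − 1/a_t)] = 1619 m/s.
Δv₁ = v_p − v_c1 = 389.0 m/s.
At r₂: circular v_c2 = √(μ/r₂) = 482.8 m/s; transfer-apoapsis v_a = √[μ(2/r₂ − 1/a_t)] = 249.5 m/s.
Δv₂ = v_c2 − v_a = 233.3 m/s.
Total Δv = Δv₁ + Δv₂ = 622.3 m/s.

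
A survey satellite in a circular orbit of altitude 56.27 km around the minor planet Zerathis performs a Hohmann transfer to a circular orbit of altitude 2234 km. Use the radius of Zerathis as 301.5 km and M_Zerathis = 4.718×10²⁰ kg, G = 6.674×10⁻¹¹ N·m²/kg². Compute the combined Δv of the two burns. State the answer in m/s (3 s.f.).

Δv_total ≈ 152 m/s

μ = GM = 6.674×10⁻¹¹ × 4.718×10²⁰ = 3.149×10¹⁰ m³/s².
r₁ = 301.5 + 56.27 = 357.77 km = 3.5777×10⁵ m.
r₂ = 301.5 + 2234 = 2535.5 km = 2.5355×10⁶ m.
Transfer ellipse a_t = (r₁ + r₂)/2 = 1.447×10⁶ m.
At r₁: circular v_c1 = √(μ/r₁) = 296.7 m/s; transfer-periapsis v_p = √[μ(2/r₁ − 1/a_t)] = 392.8 m/s.
Δv₁ = v_p − v_c1 = 96.09 m/s.
At r₂: circular v_c2 = √(μ/r₂) = 111.4 m/s; transfer-apoapsis v_a = √[μ(2/r₂ − 1/a_t)] = 55.42 m/s.
Δv₂ = v_c2 − v_a = 56.02 m/s.
Total Δv = Δv₁ + Δv₂ = 152.1 m/s.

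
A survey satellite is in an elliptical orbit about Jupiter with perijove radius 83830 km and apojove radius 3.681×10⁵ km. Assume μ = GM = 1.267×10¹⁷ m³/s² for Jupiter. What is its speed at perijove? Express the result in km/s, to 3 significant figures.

Semi-major axis a = (r_p + r_a)/2 = 2.2596×10⁵ km = 2.260×10⁸ m.
Vis-viva: v² = μ(2/r − 1/a) = 1.267×10¹⁷ × (2.386×10⁻⁸ − 4.425×10⁻⁹) = 2.462×10⁹ m²/s².
v = 49620 m/s = 49.62 km/s.

v ≈ 49.6 km/s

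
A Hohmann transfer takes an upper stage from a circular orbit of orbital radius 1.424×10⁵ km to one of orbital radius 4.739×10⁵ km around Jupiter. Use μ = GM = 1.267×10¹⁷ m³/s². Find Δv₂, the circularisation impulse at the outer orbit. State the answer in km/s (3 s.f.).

Δv ≈ 5.24 km/s

r₁ = 1.424×10⁵ km = 1.424×10⁸ m.
r₂ = 4.739×10⁵ km = 4.739×10⁸ m.
Transfer ellipse a_t = (r₁ + r₂)/2 = 3.082×10⁸ m.
At r₁: circular v_c1 = √(μ/r₁) = 29830 m/s; transfer-perijove v_p = √[μ(2/r₁ − 1/a_t)] = 36990 m/s.
At r₂: circular v_c2 = √(μ/r₂) = 16350 m/s; transfer-apojove v_a = √[μ(2/r₂ − 1/a_t)] = 11120 m/s.
Δv₂ = v_c2 − v_a = 5236 m/s.
= 5.236 km/s.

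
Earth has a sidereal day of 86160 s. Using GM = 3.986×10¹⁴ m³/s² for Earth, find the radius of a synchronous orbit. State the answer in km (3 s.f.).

r_sync ≈ 42200 km

A synchronous orbit has period T, so by Kepler's third law a = (μT²/4π²)^(1/3).
μT²/4π² = 3.986×10¹⁴ × (8.616×10⁴)² / 39.48 = 7.495×10²² m³.
a = 4.216×10⁷ m = 42163 km.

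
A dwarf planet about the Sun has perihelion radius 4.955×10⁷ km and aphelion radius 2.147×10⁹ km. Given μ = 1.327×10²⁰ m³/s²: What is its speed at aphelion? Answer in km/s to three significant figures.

Semi-major axis a = (r_p + r_a)/2 = 1.0983×10⁹ km = 1.098×10¹² m.
Vis-viva: v² = μ(2/r − 1/a) = 1.327×10²⁰ × (9.315×10⁻¹³ − 9.105×10⁻¹³) = 2.789×10⁶ m²/s².
v = 1670 m/s = 1.670 km/s.

v ≈ 1.67 km/s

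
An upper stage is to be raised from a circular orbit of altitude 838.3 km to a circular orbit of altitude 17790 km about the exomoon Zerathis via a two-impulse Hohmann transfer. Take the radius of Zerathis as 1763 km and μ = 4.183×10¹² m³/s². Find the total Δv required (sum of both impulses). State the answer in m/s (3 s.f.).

Δv_total ≈ 655 m/s

r₁ = 1763 + 838.3 = 2601.3 km = 2.6013×10⁶ m.
r₂ = 1763 + 17790 = 19553 km = 1.9553×10⁷ m.
Transfer ellipse a_t = (r₁ + r₂)/2 = 1.108×10⁷ m.
At r₁: circular v_c1 = √(μ/r₁) = 1268 m/s; transfer-periapsis v_p = √[μ(2/r₁ − 1/a_t)] = 1685 m/s.
Δv₁ = v_p − v_c1 = 416.7 m/s.
At r₂: circular v_c2 = √(μ/r₂) = 462.5 m/s; transfer-apoapsis v_a = √[μ(2/r₂ − 1/a_t)] = 224.1 m/s.
Δv₂ = v_c2 − v_a = 238.4 m/s.
Total Δv = Δv₁ + Δv₂ = 655.1 m/s.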